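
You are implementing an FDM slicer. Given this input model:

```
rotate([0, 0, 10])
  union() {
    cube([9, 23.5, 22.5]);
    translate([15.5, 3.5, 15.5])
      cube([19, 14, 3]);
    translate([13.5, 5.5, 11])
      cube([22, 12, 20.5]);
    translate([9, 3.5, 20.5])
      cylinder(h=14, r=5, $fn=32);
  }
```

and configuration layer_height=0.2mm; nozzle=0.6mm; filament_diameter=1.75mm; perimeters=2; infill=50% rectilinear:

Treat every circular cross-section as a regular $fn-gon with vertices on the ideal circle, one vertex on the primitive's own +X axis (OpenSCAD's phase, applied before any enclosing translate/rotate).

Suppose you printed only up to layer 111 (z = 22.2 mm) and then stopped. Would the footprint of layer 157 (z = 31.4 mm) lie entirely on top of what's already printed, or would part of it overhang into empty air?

entirely on top

Compare the two slices. At z = 22.2: the cube (footprint 9×23.5) is included at this height (area 211.50 mm²); the cube at (15.5, 3.5) is not intersected at this z (z outside [15.5, 18.5]); the cube at (13.5, 5.5) is present — its section is the full 22×12 rectangle (area 264.00 mm²); the cylinder at (9, 3.5): section is a regular 32-gon, circumradius r=5 (area = (32/2)·5.000²·sin(360°/32) = 78.04 mm²); Combining (union): the regions partially overlap — summed areas 553.54 mm² minus the doubly-counted overlap 35.39 mm² gives 518.14 mm² — area = 518.14 mm²; (whole slice rotated 10° about Z — lengths, areas and connectivity unchanged). At z = 31.4: the cube is not intersected at this z (z outside [0, 22.5]); the cube at (15.5, 3.5) does not reach this height (z outside [15.5, 18.5]); the cube at (13.5, 5.5) is present — its section is the full 22×12 rectangle (area 264.00 mm²); the cylinder at (9, 3.5): section is a regular 32-gon, circumradius r=5 (area = (32/2)·5.000²·sin(360°/32) = 78.04 mm²); Combining (union): the regions partially overlap — summed areas 342.04 mm² minus the doubly-counted overlap 0.01 mm² gives 342.03 mm² — area = 342.03 mm²; (rotated 10° about Z; rotation is an isometry so areas/perimeters/island counts are preserved). Checking containment: the cross-section at z = 31.4 is a subset of the cross-section at z = 22.2.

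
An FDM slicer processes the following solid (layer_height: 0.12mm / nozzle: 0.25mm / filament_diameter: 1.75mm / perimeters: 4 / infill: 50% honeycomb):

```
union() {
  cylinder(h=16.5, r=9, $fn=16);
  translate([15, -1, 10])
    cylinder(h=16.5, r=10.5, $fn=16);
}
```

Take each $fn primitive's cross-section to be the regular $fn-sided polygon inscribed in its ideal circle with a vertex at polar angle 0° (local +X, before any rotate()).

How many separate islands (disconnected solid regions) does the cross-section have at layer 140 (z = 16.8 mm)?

At z = 16.8 mm: the cylinder is absent (z outside [0, 16.5]); the cylinder at (15, -1): section is a regular 16-gon, circumradius r=10.5; Combining (union): only the r=10.5 cylinder at (15, -1) is present, so the union is just that shape — 1 connected region. Overall, the cross-section is a single solid region. Island count = 1.

1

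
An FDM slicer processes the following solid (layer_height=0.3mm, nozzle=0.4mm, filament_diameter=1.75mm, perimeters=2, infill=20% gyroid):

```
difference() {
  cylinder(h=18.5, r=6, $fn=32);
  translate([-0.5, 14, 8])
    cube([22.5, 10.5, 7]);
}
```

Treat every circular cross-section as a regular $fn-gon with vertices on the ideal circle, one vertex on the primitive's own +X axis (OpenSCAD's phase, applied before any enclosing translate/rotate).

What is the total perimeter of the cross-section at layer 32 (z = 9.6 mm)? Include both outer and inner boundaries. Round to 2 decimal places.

37.64 mm

At z = 9.6 mm: the r=6 cylinder contributes a regular 32-gon of circumradius 6 (perimeter = 2·32·6.000·sin(180°/32) = 37.64 mm); the cube at (-0.5, 14) (footprint 22.5×10.5) is included at this height (perimeter 66.00 mm); Taking the first minus the rest: starting from the r=6 cylinder, the 22.5×10.5 cube at (-0.5, 14) misses the remaining region (no effect) — boundary = 37.64 mm. Overall, the cross-section is a single solid region. Total boundary length (outer) = 37.64 mm.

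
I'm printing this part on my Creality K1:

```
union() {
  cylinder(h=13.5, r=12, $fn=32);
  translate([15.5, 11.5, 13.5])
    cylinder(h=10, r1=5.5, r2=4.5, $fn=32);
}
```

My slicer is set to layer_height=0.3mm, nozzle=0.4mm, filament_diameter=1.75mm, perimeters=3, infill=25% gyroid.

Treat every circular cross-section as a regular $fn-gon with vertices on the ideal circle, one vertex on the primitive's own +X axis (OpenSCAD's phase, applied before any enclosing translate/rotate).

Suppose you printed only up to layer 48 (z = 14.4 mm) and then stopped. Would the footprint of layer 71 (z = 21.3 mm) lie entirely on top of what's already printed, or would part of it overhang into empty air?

entirely on top

Compare the two slices. At z = 14.4: the cylinder is absent (z outside [0, 13.5]); the cone at (15.5, 11.5): at t=0.090 of its height the radius interpolates to r₁+(r₂−r₁)t = 5.410, giving a regular 32-gon of that circumradius (area = (32/2)·5.410²·sin(360°/32) = 91.36 mm²); Taking the union: only the cone at (15.5, 11.5) is present, so the union is just that shape — area = 91.36 mm². At z = 21.3: the cylinder is absent (z outside [0, 13.5]); the cone at (15.5, 11.5): at t=0.780 of its height the radius interpolates to r₁+(r₂−r₁)t = 4.720, giving a regular 32-gon of that circumradius (area = (32/2)·4.720²·sin(360°/32) = 69.54 mm²); Taking the union: only the cone at (15.5, 11.5) is present, so the union is just that shape — area = 69.54 mm². Checking containment: the cross-section at z = 21.3 is a subset of the cross-section at z = 14.4.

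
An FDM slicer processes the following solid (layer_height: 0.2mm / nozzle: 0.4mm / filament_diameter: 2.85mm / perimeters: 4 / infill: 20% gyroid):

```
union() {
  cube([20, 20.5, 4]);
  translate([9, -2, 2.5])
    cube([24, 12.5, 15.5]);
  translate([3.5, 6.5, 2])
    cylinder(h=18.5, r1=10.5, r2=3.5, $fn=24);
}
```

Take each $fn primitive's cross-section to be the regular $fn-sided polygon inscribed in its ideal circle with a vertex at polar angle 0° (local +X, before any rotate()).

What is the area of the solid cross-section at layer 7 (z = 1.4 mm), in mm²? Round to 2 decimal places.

At z = 1.4 mm: the cube is present — its section is the full 20×20.5 rectangle (area 410.00 mm²); the cube at (9, -2) is absent (z outside [2.5, 18]); the cone at (3.5, 6.5) is not intersected at this z (z outside [2, 20.5]); Taking the union: only the 20×20.5 cube is present, so the union is just that shape — area = 410.00 mm². Overall, the cross-section is a single solid region. Net area = 410.00 mm².

410.00 mm²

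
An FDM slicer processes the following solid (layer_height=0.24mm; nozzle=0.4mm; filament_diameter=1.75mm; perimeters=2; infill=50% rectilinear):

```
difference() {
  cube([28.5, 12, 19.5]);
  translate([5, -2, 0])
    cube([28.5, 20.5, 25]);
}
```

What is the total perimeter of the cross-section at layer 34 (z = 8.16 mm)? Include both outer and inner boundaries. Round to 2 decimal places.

34.00 mm

At z = 8.16 mm: the cube is present — its section is the full 28.5×12 rectangle (perimeter 81.00 mm); the 28.5×20.5 cube at (5, -2) contributes its full rectangle (perimeter 98.00 mm); After the difference (first − rest): starting from the 28.5×12 cube, the 28.5×20.5 cube at (5, -2) partially overlaps it — only the 282.00 mm² overlap (of its 584.25 mm²) is removed, clipping the outline — boundary = 34.00 mm. Overall, the cross-section is a single solid region. Total boundary length (outer) = 34.00 mm.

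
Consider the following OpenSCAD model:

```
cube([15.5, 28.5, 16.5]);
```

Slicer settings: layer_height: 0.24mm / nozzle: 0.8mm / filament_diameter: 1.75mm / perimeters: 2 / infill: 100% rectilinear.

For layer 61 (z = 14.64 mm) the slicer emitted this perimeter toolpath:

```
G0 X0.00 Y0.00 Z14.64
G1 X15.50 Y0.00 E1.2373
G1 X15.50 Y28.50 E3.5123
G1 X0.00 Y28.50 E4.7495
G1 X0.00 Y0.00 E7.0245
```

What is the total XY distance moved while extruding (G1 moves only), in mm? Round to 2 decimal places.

88.00 mm

Sum the Euclidean lengths of each G1 segment: total = 88.00 mm.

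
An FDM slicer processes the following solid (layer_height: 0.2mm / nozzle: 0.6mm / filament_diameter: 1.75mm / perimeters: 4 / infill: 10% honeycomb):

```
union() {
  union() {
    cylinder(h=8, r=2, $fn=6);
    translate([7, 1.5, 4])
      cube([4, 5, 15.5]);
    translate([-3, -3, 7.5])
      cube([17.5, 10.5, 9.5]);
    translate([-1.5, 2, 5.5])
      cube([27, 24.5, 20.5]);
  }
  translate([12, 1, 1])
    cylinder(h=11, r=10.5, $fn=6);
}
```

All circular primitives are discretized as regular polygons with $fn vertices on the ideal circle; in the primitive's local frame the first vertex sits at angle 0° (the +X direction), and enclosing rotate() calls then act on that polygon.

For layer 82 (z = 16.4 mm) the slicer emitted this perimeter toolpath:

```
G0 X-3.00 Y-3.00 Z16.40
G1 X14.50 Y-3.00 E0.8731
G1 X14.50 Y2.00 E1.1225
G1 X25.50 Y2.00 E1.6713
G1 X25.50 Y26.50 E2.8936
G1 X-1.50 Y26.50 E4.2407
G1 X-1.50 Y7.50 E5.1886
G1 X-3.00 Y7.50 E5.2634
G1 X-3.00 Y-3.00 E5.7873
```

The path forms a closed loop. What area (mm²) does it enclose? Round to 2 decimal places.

757.25 mm²

Apply the shoelace formula to the sequence of (X, Y) vertices; enclosed area = 757.25 mm².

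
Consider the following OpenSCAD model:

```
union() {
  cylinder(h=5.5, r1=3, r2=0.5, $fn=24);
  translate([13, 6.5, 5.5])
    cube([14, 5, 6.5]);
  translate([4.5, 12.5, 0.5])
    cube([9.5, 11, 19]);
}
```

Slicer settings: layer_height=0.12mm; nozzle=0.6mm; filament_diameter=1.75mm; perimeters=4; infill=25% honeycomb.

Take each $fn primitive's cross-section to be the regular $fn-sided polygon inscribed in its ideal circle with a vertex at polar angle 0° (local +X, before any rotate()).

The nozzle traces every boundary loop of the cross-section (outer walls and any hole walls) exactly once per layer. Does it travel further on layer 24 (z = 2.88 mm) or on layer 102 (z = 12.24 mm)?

layer 24 (z = 2.88 mm)

Layer 24 (z = 2.88): the cone: at t=0.524 of its height the radius interpolates to r₁+(r₂−r₁)t = 1.691, giving a regular 24-gon of that circumradius (perimeter = 2·24·1.691·sin(180°/24) = 10.59 mm); the cube at (13, 6.5) is not intersected at this z (z outside [5.5, 12]); the cube at (4.5, 12.5) (footprint 9.5×11) is included at this height (perimeter 41.00 mm); Merging all regions: the 2 present regions are separate (no shared area or edge), so areas and boundary lengths simply add and each stays a separate island — boundary = 51.59 mm. So its perimeter = 51.59 mm. Layer 102 (z = 12.24): the cone is not intersected at this z (z outside [0, 5.5]); the cube at (13, 6.5) is not intersected at this z (z outside [5.5, 12]); the cube at (4.5, 12.5) is present — its section is the full 9.5×11 rectangle (perimeter 41.00 mm); Merging all regions: only the 9.5×11 cube at (4.5, 12.5) is present, so the union is just that shape — boundary = 41.00 mm. So its perimeter = 41.00 mm. Layer 24 is larger (51.59 vs 41.00 mm).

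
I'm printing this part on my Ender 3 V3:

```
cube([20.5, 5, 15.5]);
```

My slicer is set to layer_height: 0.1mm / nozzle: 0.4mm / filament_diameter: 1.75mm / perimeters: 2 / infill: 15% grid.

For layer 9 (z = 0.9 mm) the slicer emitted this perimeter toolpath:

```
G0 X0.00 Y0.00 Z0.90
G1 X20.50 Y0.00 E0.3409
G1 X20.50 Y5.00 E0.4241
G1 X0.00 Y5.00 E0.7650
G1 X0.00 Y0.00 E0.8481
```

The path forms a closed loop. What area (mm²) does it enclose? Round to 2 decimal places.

Apply the shoelace formula to the sequence of (X, Y) vertices; enclosed area = 102.50 mm².

102.50 mm²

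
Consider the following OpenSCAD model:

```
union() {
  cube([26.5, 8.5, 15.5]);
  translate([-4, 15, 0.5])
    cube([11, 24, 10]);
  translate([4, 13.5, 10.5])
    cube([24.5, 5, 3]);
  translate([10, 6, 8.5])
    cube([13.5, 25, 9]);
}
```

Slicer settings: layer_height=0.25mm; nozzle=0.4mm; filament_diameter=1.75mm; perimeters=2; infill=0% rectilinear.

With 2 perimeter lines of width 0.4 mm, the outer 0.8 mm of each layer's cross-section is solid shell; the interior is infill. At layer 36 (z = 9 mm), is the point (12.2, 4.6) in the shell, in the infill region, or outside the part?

At z = 9 mm: the 26.5×8.5 cube contributes its full rectangle; the 11×24 cube at (-4, 15) contributes its full rectangle; the cube at (4, 13.5) is absent (z outside [10.5, 13.5]); the cube at (10, 6) is present — its section is the full 13.5×25 rectangle; Taking the union: the regions partially overlap (shared area 33.75 mm²), so overlapping operands fuse into one piece — 2 connected regions. Overall, the cross-section has 2 separate islands. The nearest boundary edge runs (0.00, 8.50)→(10.00, 8.50); distance from the point to it = 4.48 mm. (Shell/infill is judged within the island containing the point — the largest one.) The point is inside the cross-section and 4.48 mm from the nearest boundary — more than the 0.8 mm shell width (2 × 0.4), so it's in the infill interior.

infill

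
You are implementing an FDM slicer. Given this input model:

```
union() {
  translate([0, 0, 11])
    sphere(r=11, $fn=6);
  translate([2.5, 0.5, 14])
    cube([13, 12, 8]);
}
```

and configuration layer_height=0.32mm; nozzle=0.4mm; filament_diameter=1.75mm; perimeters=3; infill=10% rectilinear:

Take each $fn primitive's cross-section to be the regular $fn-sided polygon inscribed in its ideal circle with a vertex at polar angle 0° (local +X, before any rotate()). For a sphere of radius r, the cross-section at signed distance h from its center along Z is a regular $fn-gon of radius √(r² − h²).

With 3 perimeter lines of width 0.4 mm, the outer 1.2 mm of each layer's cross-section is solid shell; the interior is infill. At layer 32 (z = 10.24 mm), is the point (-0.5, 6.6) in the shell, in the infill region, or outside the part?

infill

At z = 10.24 mm: the r=11 sphere slices to a regular 6-gon of circumradius 10.974 (√(r²−h²) with h=0.76 from center); the cube at (2.5, 0.5) is not intersected at this z (z outside [14, 22]); Combining (union): only the r=11 sphere is present, so the union is just that shape — 1 connected region. Overall, the cross-section is a single solid region. The nearest boundary edge runs (5.49, 9.50)→(-5.49, 9.50); distance from the point to it = 2.90 mm. The point is inside the cross-section and 2.90 mm from the nearest boundary — more than the 1.2 mm shell width (3 × 0.4), so it's in the infill interior.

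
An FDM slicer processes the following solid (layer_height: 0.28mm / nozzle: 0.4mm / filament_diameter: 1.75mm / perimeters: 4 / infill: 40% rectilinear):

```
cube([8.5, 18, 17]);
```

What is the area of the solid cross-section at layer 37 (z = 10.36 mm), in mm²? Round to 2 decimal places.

153.00 mm²

At z = 10.36 mm: the cube is present — its section is the full 8.5×18 rectangle (area 153.00 mm²). Overall, the cross-section is a single solid region. Net area = 153.00 mm².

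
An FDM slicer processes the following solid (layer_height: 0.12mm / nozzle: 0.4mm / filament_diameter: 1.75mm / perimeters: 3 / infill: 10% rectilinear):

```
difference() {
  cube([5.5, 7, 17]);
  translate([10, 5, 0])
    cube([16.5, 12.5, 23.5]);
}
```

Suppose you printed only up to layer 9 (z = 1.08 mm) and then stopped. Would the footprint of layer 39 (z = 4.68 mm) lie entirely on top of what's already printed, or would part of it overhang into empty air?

entirely on top

Compare the two slices. At z = 1.08: the cube (footprint 5.5×7) is included at this height (area 38.50 mm²); the cube at (10, 5) (footprint 16.5×12.5) is included at this height (area 206.25 mm²); After the difference (first − rest): starting from the 5.5×7 cube (38.50 mm²), the 16.5×12.5 cube at (10, 5) misses the remaining region (no effect) — area = 38.50 mm². At z = 4.68: the cube is present — its section is the full 5.5×7 rectangle (area 38.50 mm²); the cube at (10, 5) (footprint 16.5×12.5) is included at this height (area 206.25 mm²); Subtracting the remaining from the first: starting from the 5.5×7 cube (38.50 mm²), the 16.5×12.5 cube at (10, 5) misses the remaining region (no effect) — area = 38.50 mm². Checking containment: the cross-section at z = 4.68 is a subset of the cross-section at z = 1.08.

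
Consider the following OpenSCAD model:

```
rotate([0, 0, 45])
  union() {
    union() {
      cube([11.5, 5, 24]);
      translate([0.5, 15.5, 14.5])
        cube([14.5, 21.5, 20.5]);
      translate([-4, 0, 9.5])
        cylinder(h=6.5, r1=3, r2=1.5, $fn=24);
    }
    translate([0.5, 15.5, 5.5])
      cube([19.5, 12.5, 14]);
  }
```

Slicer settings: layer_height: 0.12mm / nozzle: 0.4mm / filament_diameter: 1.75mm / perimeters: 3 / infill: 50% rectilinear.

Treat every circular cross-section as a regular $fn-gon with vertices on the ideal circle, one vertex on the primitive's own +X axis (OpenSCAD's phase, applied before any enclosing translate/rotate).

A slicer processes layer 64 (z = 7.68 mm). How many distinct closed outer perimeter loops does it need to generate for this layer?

2

At z = 7.68 mm: the 11.5×5 cube contributes its full rectangle; the cube at (0.5, 15.5) is not intersected at this z (z outside [14.5, 35]); the cone at (-4, 0) does not reach this height (z outside [9.5, 16]); Merging all regions: only the 11.5×5 cube is present, so the union is just that shape — 1 connected region; the cube at (0.5, 15.5) (footprint 19.5×12.5) is included at this height; Taking the union: the 2 present regions are separate (no shared area or edge), so areas and boundary lengths simply add and each stays a separate island — 2 connected regions; (whole slice rotated 45° about Z — lengths, areas and connectivity unchanged). The result has 2 disconnected regions.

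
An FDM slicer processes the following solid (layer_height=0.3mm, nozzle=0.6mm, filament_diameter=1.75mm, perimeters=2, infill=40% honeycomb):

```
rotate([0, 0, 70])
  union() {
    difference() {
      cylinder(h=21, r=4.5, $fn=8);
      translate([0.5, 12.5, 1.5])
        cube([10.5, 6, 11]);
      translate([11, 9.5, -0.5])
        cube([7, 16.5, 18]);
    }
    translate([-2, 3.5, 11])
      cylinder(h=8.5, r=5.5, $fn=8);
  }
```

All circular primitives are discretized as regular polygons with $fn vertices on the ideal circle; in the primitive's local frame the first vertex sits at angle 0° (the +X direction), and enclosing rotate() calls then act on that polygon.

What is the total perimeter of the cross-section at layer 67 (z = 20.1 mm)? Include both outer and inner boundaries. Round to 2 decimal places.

27.55 mm

At z = 20.1 mm: the r=4.5 cylinder gives a regular 8-gon of circumradius 4.5 (constant along its height) (perimeter = 2·8·4.500·sin(180°/8) = 27.55 mm); the cube at (0.5, 12.5) is absent (z outside [1.5, 12.5]); the cube at (11, 9.5) is not intersected at this z (z outside [-0.5, 17.5]); After the difference (first − rest): none of the subtracted shapes is present at this height, so the r=4.5 cylinder is unchanged — boundary = 27.55 mm; the cylinder at (-2, 3.5) is absent (z outside [11, 19.5]); Combining (union): only the result so far is present, so the union is just that shape — boundary = 27.55 mm; (rotated 70° about Z; rotation is an isometry so areas/perimeters/island counts are preserved). Overall, the cross-section is a single solid region. Total boundary length (outer) = 27.55 mm.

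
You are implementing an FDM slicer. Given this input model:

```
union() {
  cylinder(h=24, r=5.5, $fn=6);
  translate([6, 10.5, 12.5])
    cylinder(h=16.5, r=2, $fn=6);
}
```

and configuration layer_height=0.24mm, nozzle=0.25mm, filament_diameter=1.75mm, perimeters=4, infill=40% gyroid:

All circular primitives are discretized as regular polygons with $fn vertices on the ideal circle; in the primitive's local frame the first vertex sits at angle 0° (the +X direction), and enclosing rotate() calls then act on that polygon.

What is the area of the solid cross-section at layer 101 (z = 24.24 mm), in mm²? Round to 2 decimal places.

At z = 24.24 mm: the cylinder is absent (z outside [0, 24]); the cylinder at (6, 10.5): section is a regular 6-gon, circumradius r=2 (area = (6/2)·2.000²·sin(360°/6) = 10.39 mm²); Combining (union): only the r=2 cylinder at (6, 10.5) is present, so the union is just that shape — area = 10.39 mm². Overall, the cross-section is a single solid region. Net area = 10.39 mm².

10.39 mm²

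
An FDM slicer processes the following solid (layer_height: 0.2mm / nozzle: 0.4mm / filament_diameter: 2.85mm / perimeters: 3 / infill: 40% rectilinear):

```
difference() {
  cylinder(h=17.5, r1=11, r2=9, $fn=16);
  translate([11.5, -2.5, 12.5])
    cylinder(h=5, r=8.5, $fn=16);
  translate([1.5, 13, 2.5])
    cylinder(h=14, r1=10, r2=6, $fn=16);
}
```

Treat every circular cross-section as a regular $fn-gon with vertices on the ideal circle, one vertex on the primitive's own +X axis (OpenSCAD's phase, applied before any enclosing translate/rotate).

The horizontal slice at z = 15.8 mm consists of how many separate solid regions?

1

At z = 15.8 mm: the cone: at t=0.903 of its height the radius interpolates to r₁+(r₂−r₁)t = 9.194, giving a regular 16-gon of that circumradius; the cylinder at (11.5, -2.5): section is a regular 16-gon, circumradius r=8.5; the cone at (1.5, 13): at t=0.950 of its height the radius interpolates to r₁+(r₂−r₁)t = 6.200, giving a regular 16-gon of that circumradius; Subtracting the remaining from the first: starting from the cone, the r=8.5 cylinder at (11.5, -2.5) partially overlaps it — only the 50.77 mm² overlap (of its 221.19 mm²) is removed, clipping the outline; the cone at (1.5, 13) partially overlaps it — only the 10.77 mm² overlap (of its 117.68 mm²) is removed, clipping the outline — 1 connected region. The result has 1 disconnected region.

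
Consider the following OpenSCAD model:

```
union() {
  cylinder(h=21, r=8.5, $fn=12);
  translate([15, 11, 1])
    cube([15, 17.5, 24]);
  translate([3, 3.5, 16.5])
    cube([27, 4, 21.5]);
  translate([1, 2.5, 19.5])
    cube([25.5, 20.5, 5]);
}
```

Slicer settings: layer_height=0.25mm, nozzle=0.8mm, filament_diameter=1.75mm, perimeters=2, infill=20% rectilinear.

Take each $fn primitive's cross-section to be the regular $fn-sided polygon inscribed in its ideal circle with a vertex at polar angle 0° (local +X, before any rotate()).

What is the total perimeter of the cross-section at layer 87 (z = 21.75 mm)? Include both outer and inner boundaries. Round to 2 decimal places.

At z = 21.75 mm: the cylinder is absent (z outside [0, 21]); the cube at (15, 11) is present — its section is the full 15×17.5 rectangle (perimeter 65.00 mm); the 27×4 cube at (3, 3.5) contributes its full rectangle (perimeter 62.00 mm); the 25.5×20.5 cube at (1, 2.5) contributes its full rectangle (perimeter 92.00 mm); Taking the union: the regions partially overlap (shared area 232.00 mm²), so the edge portions inside another operand are dropped and the merged outline is re-measured after clipping — boundary = 117.00 mm. Overall, the cross-section is a single solid region. Total boundary length (outer) = 117.00 mm.

117.00 mm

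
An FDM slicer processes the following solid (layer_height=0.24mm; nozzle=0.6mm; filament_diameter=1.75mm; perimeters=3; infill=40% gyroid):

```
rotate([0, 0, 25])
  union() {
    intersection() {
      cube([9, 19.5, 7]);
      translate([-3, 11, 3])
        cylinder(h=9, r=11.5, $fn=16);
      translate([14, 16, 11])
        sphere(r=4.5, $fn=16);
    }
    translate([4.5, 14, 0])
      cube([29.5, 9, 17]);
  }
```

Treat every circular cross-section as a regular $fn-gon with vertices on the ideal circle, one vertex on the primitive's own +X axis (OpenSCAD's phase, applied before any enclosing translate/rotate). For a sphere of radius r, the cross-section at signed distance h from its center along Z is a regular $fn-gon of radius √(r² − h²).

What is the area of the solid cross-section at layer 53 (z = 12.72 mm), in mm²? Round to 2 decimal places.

265.50 mm²

At z = 12.72 mm: the cube does not reach this height (z outside [0, 7]); the cylinder at (-3, 11) is not intersected at this z (z outside [3, 12]); the r=4.5 sphere at (14, 16) contributes a regular 16-gon of circumradius √(4.5²−1.72²) = 4.158 (area = (16/2)·4.158²·sin(360°/16) = 52.94 mm²); Taking the intersection: at least one operand is absent at this height, so nothing remains; the cube at (4.5, 14) (footprint 29.5×9) is included at this height (area 265.50 mm²); Taking the union: only the 29.5×9 cube at (4.5, 14) is present, so the union is just that shape — area = 265.50 mm²; (whole slice rotated 25° about Z — lengths, areas and connectivity unchanged). Overall, the cross-section is a single solid region. Net area = 265.50 mm².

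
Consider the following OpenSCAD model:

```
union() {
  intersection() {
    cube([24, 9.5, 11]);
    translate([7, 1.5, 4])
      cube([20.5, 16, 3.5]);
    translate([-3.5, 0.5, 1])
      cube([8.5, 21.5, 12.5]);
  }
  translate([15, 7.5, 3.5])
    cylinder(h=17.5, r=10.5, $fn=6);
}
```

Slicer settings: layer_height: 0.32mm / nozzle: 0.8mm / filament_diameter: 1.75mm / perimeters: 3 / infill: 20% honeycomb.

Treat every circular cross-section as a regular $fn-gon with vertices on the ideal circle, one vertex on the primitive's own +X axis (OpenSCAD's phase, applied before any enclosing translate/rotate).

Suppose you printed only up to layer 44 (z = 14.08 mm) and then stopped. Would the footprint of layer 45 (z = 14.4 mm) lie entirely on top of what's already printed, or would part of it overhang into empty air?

entirely on top

Compare the two slices. At z = 14.08: the cube is not intersected at this z (z outside [0, 11]); the cube at (7, 1.5) is not intersected at this z (z outside [4, 7.5]); the cube at (-3.5, 0.5) is absent (z outside [1, 13.5]); After intersecting: at least one operand is absent at this height, so nothing remains; the cylinder at (15, 7.5): section is a regular 6-gon, circumradius r=10.5 (area = (6/2)·10.500²·sin(360°/6) = 286.44 mm²); Merging all regions: only the r=10.5 cylinder at (15, 7.5) is present, so the union is just that shape — area = 286.44 mm². At z = 14.4: the cube is not intersected at this z (z outside [0, 11]); the cube at (7, 1.5) is absent (z outside [4, 7.5]); the cube at (-3.5, 0.5) is not intersected at this z (z outside [1, 13.5]); After intersecting: at least one operand is absent at this height, so nothing remains; the r=10.5 cylinder at (15, 7.5) gives a regular 6-gon of circumradius 10.5 (constant along its height) (area = (6/2)·10.500²·sin(360°/6) = 286.44 mm²); Taking the union: only the r=10.5 cylinder at (15, 7.5) is present, so the union is just that shape — area = 286.44 mm². Checking containment: the cross-section at z = 14.4 is a subset of the cross-section at z = 14.08.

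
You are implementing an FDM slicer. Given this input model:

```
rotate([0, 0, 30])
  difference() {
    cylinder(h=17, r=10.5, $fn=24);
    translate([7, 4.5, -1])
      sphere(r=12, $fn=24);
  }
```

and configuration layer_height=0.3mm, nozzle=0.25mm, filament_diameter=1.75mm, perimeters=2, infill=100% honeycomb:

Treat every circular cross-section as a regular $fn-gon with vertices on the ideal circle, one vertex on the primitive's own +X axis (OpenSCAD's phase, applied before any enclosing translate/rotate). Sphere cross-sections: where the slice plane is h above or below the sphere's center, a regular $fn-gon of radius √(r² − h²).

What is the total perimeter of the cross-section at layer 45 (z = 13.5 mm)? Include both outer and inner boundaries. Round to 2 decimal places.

65.79 mm

At z = 13.5 mm: the cylinder: section is a regular 24-gon, circumradius r=10.5 (perimeter = 2·24·10.500·sin(180°/24) = 65.79 mm); the sphere at (7, 4.5) does not reach this height (|z−center|=14.500 > r=12); After the difference (first − rest): none of the subtracted shapes is present at this height, so the r=10.5 cylinder is unchanged — boundary = 65.79 mm; (rotated 30° about Z; rotation is an isometry so areas/perimeters/island counts are preserved). Overall, the cross-section is a single solid region. Total boundary length (outer) = 65.79 mm.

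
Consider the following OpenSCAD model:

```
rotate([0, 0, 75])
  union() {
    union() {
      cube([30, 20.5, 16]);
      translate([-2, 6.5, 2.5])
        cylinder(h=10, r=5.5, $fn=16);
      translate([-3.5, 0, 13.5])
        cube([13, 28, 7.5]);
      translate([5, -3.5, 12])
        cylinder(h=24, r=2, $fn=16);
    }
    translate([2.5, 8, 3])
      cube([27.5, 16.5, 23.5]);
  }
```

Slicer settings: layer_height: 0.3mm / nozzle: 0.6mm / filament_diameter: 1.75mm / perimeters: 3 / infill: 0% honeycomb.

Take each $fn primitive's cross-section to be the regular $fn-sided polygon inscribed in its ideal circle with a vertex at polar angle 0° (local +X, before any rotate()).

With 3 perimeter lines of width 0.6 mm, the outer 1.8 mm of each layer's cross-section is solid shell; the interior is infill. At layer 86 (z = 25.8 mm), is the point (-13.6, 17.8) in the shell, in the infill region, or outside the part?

At z = 25.8 mm: the cube does not reach this height (z outside [0, 16]); the cylinder at (-2, 6.5) does not reach this height (z outside [2.5, 12.5]); the cube at (-3.5, 0) does not reach this height (z outside [13.5, 21]); the r=2 cylinder at (5, -3.5) contributes a regular 16-gon of circumradius 2; Merging all regions: only the r=2 cylinder at (5, -3.5) is present, so the union is just that shape — 1 connected region; the cube at (2.5, 8) is present — its section is the full 27.5×16.5 rectangle; Combining (union): the 2 present regions are separate (no shared area or edge), so areas and boundary lengths simply add and each stays a separate island — 2 connected regions; (whole slice rotated 75° about Z — lengths, areas and connectivity unchanged). Overall, the cross-section has 2 separate islands. Undo the 75° rotation: the query point maps to (13.674, 17.744) in the un-rotated model frame. The nearest boundary edge runs (2.50, 24.50)→(30.00, 24.50); distance from the point to it = 6.76 mm. (Shell/infill is judged within the island containing the point — the largest one.) The point is inside the cross-section and 6.76 mm from the nearest boundary — more than the 1.8 mm shell width (3 × 0.6), so it's in the infill interior.

infill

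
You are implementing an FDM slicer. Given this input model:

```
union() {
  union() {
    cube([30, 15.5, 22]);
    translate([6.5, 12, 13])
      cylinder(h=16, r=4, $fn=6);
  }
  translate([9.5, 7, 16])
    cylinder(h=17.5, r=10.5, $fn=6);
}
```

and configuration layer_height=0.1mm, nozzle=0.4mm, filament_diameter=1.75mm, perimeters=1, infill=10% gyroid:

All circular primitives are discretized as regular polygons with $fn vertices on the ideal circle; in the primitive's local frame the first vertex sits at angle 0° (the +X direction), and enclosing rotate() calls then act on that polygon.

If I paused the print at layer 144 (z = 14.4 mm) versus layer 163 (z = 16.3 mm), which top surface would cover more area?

Layer 144 (z = 14.4): the 30×15.5 cube contributes its full rectangle (area 465.00 mm²); the r=4 cylinder at (6.5, 12) gives a regular 6-gon of circumradius 4 (constant along its height) (area = (6/2)·4.000²·sin(360°/6) = 41.57 mm²); Taking the union: the r=4 cylinder at (6.5, 12) lies entirely inside the 30×15.5 cube, so the union is just the 30×15.5 cube — area = 465.00 mm²; the cylinder at (9.5, 7) is absent (z outside [16, 33.5]); Combining (union): only that combined region is present, so the union is just that shape — area = 465.00 mm². So its area = 465.00 mm². Layer 163 (z = 16.3): the 30×15.5 cube contributes its full rectangle (area 465.00 mm²); the cylinder at (6.5, 12): section is a regular 6-gon, circumradius r=4 (area = (6/2)·4.000²·sin(360°/6) = 41.57 mm²); Merging all regions: the r=4 cylinder at (6.5, 12) lies entirely inside the 30×15.5 cube, so the union is just the 30×15.5 cube — area = 465.00 mm²; the cylinder at (9.5, 7): section is a regular 6-gon, circumradius r=10.5 (area = (6/2)·10.500²·sin(360°/6) = 286.44 mm²); Taking the union: the regions partially overlap — summed areas 751.44 mm² minus the doubly-counted overlap 253.76 mm² gives 497.67 mm² — area = 497.67 mm². So its area = 497.67 mm². Layer 163 is larger (497.67 vs 465.00 mm²).

layer 163 (z = 16.3 mm)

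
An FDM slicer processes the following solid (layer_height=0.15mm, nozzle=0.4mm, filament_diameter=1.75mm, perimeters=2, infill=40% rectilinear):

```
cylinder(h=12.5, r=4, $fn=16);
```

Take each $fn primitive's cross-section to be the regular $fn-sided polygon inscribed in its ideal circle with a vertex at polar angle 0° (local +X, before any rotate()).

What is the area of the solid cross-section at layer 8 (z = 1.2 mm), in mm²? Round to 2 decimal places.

At z = 1.2 mm: the r=4 cylinder contributes a regular 16-gon of circumradius 4 (area = (16/2)·4.000²·sin(360°/16) = 48.98 mm²). Overall, the cross-section is a single solid region. Net area = 48.98 mm².

48.98 mm²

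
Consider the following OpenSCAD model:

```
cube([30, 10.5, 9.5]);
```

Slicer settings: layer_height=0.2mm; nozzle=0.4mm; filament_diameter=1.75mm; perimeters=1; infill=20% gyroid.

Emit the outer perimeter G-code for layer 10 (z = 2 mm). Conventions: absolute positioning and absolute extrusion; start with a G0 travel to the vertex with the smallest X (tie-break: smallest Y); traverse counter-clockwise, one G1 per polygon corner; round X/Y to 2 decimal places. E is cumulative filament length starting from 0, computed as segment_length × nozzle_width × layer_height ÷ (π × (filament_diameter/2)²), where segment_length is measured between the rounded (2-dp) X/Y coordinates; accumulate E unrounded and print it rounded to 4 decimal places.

At z = 2 mm: the cube (footprint 30×10.5) is included at this height. The outline is a single polygon with 4 vertices. Extrusion per mm of travel: 0.4 × 0.2 / (π × 0.875²) = 0.033260. Accumulating E over each segment gives final E = 2.6941.

G0 X0.00 Y0.00 Z2.00
G1 X30.00 Y0.00 E0.9978
G1 X30.00 Y10.50 E1.3470
G1 X0.00 Y10.50 E2.3448
G1 X0.00 Y0.00 E2.6941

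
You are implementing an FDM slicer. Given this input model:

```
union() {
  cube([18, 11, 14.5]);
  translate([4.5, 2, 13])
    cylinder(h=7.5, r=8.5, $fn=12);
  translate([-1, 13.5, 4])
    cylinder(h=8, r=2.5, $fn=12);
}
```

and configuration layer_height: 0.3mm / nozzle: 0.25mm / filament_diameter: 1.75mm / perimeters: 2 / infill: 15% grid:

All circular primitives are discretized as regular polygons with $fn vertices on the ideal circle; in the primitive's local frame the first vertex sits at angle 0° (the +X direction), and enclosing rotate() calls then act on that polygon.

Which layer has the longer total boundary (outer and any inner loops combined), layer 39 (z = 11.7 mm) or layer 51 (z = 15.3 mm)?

layer 39 (z = 11.7 mm)

Layer 39 (z = 11.7): the 18×11 cube contributes its full rectangle (perimeter 58.00 mm); the cylinder at (4.5, 2) does not reach this height (z outside [13, 20.5]); the r=2.5 cylinder at (-1, 13.5) contributes a regular 12-gon of circumradius 2.5 (perimeter = 2·12·2.500·sin(180°/12) = 15.53 mm); Merging all regions: the 2 present regions are separate (no shared area or edge), so areas and boundary lengths simply add and each stays a separate island — boundary = 73.53 mm. So its perimeter = 73.53 mm. Layer 51 (z = 15.3): the cube does not reach this height (z outside [0, 14.5]); the r=8.5 cylinder at (4.5, 2) contributes a regular 12-gon of circumradius 8.5 (perimeter = 2·12·8.500·sin(180°/12) = 52.80 mm); the cylinder at (-1, 13.5) is not intersected at this z (z outside [4, 12]); Merging all regions: only the r=8.5 cylinder at (4.5, 2) is present, so the union is just that shape — boundary = 52.80 mm. So its perimeter = 52.80 mm. Layer 39 is larger (73.53 vs 52.80 mm).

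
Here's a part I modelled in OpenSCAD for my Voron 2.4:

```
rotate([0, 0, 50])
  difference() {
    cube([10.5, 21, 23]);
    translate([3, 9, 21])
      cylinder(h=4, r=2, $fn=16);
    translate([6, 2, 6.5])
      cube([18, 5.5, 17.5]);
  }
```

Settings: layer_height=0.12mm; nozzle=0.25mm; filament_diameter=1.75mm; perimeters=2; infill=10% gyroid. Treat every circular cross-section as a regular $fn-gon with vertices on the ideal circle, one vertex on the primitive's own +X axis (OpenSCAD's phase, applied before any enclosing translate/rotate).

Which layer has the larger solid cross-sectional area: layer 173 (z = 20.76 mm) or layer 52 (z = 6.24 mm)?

layer 52 (z = 6.24 mm)

Layer 173 (z = 20.76): the 10.5×21 cube contributes its full rectangle (area 220.50 mm²); the cylinder at (3, 9) is absent (z outside [21, 25]); the 18×5.5 cube at (6, 2) contributes its full rectangle (area 99.00 mm²); After the difference (first − rest): starting from the 10.5×21 cube (220.50 mm²), the 18×5.5 cube at (6, 2) partially overlaps it — only the 24.75 mm² overlap (of its 99.00 mm²) is removed, clipping the outline — area = 195.75 mm²; (rotated 50° about Z; rotation is an isometry so areas/perimeters/island counts are preserved). So its area = 195.75 mm². Layer 52 (z = 6.24): the cube (footprint 10.5×21) is included at this height (area 220.50 mm²); the cylinder at (3, 9) does not reach this height (z outside [21, 25]); the cube at (6, 2) is not intersected at this z (z outside [6.5, 24]); After the difference (first − rest): none of the subtracted shapes is present at this height, so the 10.5×21 cube is unchanged — area = 220.50 mm²; (whole slice rotated 50° about Z — lengths, areas and connectivity unchanged). So its area = 220.50 mm². Layer 52 is larger (220.50 vs 195.75 mm²).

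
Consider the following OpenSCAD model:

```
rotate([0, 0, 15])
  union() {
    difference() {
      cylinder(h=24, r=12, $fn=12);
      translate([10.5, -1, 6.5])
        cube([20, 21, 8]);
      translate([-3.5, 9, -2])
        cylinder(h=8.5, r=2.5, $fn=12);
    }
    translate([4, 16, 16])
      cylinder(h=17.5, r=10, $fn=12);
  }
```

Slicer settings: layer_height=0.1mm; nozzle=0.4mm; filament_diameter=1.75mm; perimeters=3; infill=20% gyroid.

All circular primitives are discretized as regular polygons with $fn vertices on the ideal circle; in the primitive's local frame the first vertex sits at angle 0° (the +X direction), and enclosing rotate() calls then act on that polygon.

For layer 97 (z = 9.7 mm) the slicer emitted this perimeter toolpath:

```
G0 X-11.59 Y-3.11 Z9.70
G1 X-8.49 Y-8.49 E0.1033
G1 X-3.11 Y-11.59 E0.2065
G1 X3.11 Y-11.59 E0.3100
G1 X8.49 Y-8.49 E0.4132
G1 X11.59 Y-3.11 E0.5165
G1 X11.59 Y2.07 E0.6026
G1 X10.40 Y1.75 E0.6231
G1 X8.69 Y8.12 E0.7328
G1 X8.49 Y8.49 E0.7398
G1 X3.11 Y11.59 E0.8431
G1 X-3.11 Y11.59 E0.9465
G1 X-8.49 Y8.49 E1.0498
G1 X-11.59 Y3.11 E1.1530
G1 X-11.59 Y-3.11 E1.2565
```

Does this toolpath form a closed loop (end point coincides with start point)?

yes

Start point (G0): (-11.59, -3.11). End point (last G1): the path returns to the start — closed.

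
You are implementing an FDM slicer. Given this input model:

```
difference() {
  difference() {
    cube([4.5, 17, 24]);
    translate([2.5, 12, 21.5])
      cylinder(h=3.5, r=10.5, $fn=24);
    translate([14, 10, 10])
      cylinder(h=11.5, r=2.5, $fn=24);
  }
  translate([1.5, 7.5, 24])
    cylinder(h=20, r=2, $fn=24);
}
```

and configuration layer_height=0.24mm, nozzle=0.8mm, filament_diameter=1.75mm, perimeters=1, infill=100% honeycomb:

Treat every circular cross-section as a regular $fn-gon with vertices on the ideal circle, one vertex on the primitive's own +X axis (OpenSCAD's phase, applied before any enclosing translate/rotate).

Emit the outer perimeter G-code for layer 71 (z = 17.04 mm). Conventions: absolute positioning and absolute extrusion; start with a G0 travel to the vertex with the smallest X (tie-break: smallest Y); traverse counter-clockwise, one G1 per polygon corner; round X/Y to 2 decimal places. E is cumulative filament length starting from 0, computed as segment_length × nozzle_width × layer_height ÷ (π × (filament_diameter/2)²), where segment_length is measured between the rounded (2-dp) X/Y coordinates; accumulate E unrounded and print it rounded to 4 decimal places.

G0 X0.00 Y0.00 Z17.04
G1 X4.50 Y0.00 E0.3592
G1 X4.50 Y17.00 E1.7162
G1 X0.00 Y17.00 E2.0754
G1 X0.00 Y0.00 E3.4324

At z = 17.04 mm: the cube (footprint 4.5×17) is included at this height; the cylinder at (2.5, 12) does not reach this height (z outside [21.5, 25]); the cylinder at (14, 10): section is a regular 24-gon, circumradius r=2.5; Subtracting the remaining from the first: starting from the 4.5×17 cube, the r=2.5 cylinder at (14, 10) misses the remaining region (no effect) — 1 connected region; the cylinder at (1.5, 7.5) is not intersected at this z (z outside [24, 44]); After the difference (first − rest): none of the subtracted shapes is present at this height, so that combined region is unchanged — 1 connected region. The outline is a single polygon with 4 vertices. Extrusion per mm of travel: 0.8 × 0.24 / (π × 0.875²) = 0.079824. Accumulating E over each segment gives final E = 3.4324.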